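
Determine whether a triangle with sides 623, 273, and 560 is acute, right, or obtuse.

Compare the square of the longest side to the sum of squares of the other two: 273² + 560² = 388129 = 623².

right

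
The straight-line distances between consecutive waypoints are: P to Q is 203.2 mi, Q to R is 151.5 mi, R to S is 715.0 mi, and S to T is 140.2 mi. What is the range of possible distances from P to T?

The maximum is all hops collinear in one direction: 203.2 + 151.5 + 715.0 + 140.2 = 1209.9.
The longest hop is 715.0; the others sum to 494.9. Folding the others back against it leaves at least 715.0 − 494.9 = 220.1.

220.1 ≤ PT ≤ 1209.9 mi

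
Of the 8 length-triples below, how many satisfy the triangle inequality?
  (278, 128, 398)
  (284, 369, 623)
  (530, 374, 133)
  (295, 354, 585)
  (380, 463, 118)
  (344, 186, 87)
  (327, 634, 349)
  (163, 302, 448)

(128,278,398): 128+278 > 398 → valid
(284,369,623): 284+369 > 623 → valid
(133,374,530): 133+374 ≤ 530 → not valid
(295,354,585): 295+354 > 585 → valid
(118,380,463): 118+380 > 463 → valid
(87,186,344): 87+186 ≤ 344 → not valid
(327,349,634): 327+349 > 634 → valid
(163,302,448): 163+302 > 448 → valid
6 of the 8 triples form a triangle.

6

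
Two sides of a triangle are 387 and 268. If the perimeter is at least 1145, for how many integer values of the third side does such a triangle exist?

165

Triangle inequality: 119 < x < 655. Perimeter ≥ 1145 gives x ≥ 1145 − 387 − 268 = 490.
So 490 ≤ x < 655; integers 490 through 654: 165 values.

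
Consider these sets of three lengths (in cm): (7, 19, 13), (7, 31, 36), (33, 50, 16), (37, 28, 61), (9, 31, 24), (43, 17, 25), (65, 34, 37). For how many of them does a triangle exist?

(7,13,19): 7+13 > 19 → valid
(7,31,36): 7+31 > 36 → valid
(16,33,50): 16+33 ≤ 50 → not valid
(28,37,61): 28+37 > 61 → valid
(9,24,31): 9+24 > 31 → valid
(17,25,43): 17+25 ≤ 43 → not valid
(34,37,65): 34+37 > 65 → valid
5 of the 7 triples form a triangle.

5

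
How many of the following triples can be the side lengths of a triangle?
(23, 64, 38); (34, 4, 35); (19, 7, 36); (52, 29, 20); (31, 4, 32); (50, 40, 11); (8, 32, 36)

(23,38,64): 23+38 ≤ 64 → not valid
(4,34,35): 4+34 > 35 → valid
(7,19,36): 7+19 ≤ 36 → not valid
(20,29,52): 20+29 ≤ 52 → not valid
(4,31,32): 4+31 > 32 → valid
(11,40,50): 11+40 > 50 → valid
(8,32,36): 8+32 > 36 → valid
4 of the 7 triples form a triangle.

4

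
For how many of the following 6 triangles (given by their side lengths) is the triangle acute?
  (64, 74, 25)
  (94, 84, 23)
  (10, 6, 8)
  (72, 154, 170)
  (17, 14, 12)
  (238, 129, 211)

(64,74,25): 25²+64² = 4721 < 5476 = 74² → obtuse
(94,84,23): 23²+84² = 7585 < 8836 = 94² → obtuse
(10,6,8): 6²+8² = 100 = 10² → right
(72,154,170): 72²+154² = 28900 = 170² → right
(17,14,12): 12²+14² = 340 > 289 = 17² → acute
(238,129,211): 129²+211² = 61162 > 56644 = 238² → acute
2 of the 6 are acute.

2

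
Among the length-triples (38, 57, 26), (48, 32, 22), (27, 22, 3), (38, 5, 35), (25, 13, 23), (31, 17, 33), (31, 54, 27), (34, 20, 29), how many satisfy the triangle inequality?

7

(26,38,57): 26+38 > 57 → valid
(22,32,48): 22+32 > 48 → valid
(3,22,27): 3+22 ≤ 27 → not valid
(5,35,38): 5+35 > 38 → valid
(13,23,25): 13+23 > 25 → valid
(17,31,33): 17+31 > 33 → valid
(27,31,54): 27+31 > 54 → valid
(20,29,34): 20+29 > 34 → valid
7 of the 8 triples form a triangle.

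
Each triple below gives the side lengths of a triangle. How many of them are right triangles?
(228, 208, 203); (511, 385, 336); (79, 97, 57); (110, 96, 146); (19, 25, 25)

2

(228,208,203): 203²+208² = 84473 > 51984 = 228² → acute
(511,385,336): 336²+385² = 261121 = 511² → right
(79,97,57): 57²+79² = 9490 > 9409 = 97² → acute
(110,96,146): 96²+110² = 21316 = 146² → right
(19,25,25): 19²+25² = 986 > 625 = 25² → acute
2 of the 5 are right.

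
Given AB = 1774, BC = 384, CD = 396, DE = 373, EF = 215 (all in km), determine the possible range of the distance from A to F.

The maximum is all hops collinear in one direction: 1774 + 384 + 396 + 373 + 215 = 3142.
The longest hop is 1774; the others sum to 1368. Folding the others back against it leaves at least 1774 − 1368 = 406.

406 ≤ AF ≤ 3142 km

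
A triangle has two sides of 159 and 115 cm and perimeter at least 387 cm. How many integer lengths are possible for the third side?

161

Triangle inequality: 44 < x < 274. Perimeter ≥ 387 gives x ≥ 387 − 159 − 115 = 113.
So 113 ≤ x < 274; integers 113 through 273: 161 values.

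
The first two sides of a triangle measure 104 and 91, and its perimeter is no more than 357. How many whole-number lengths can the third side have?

149

Triangle inequality: 13 < x < 195. Perimeter ≤ 357 gives x ≤ 357 − 104 − 91 = 162.
So 13 < x ≤ 162; integers 14 through 162: 149 values.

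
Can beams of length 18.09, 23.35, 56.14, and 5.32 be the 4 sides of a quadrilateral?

For a quadrilateral, each side must be shorter than the sum of the others.
Here the longest side is 56.14, but the remaining 3 sides sum to only 46.76.

No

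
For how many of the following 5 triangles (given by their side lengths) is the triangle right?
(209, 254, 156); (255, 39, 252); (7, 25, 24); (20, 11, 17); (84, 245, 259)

3

(209,254,156): 156²+209² = 68017 > 64516 = 254² → acute
(255,39,252): 39²+252² = 65025 = 255² → right
(7,25,24): 7²+24² = 625 = 25² → right
(20,11,17): 11²+17² = 410 > 400 = 20² → acute
(84,245,259): 84²+245² = 67081 = 259² → right
3 of the 5 are right.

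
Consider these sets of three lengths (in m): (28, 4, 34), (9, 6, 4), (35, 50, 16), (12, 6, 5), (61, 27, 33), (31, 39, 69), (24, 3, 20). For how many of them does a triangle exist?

3

(4,28,34): 4+28 ≤ 34 → not valid
(4,6,9): 4+6 > 9 → valid
(16,35,50): 16+35 > 50 → valid
(5,6,12): 5+6 ≤ 12 → not valid
(27,33,61): 27+33 ≤ 61 → not valid
(31,39,69): 31+39 > 69 → valid
(3,20,24): 3+20 ≤ 24 → not valid
3 of the 7 triples form a triangle.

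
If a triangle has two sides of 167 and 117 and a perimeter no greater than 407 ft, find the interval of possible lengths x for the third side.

Triangle inequality alone gives 50 < x < 284.
The perimeter condition gives x ≤ 407 − 167 − 117 = 123.
Intersecting the two: 50 < x ≤ 123.

50 < x ≤ 123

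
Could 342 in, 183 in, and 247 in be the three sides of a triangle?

Yes

The longest side is 342, and the other two sum to 430.
Since 430 > 342, the triangle inequality holds.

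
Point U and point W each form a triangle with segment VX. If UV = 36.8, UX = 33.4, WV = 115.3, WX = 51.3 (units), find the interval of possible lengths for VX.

64.0 < VX < 70.2

From triangle UVX: |36.8 − 33.4| < VX < 36.8 + 33.4, i.e. 3.4 < VX < 70.2.
From triangle WVX: 64.0 < VX < 166.6.
Both must hold, so VX lies in the intersection.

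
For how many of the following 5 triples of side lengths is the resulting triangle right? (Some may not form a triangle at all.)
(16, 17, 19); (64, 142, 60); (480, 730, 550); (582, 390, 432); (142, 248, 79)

2

(16,17,19): 16²+17² = 545 > 361 = 19² → acute
(64,142,60): 60+64 ≤ 142, not a triangle
(480,730,550): 480²+550² = 532900 = 730² → right
(582,390,432): 390²+432² = 338724 = 582² → right
(142,248,79): 79+142 ≤ 248, not a triangle
2 of the 5 are right.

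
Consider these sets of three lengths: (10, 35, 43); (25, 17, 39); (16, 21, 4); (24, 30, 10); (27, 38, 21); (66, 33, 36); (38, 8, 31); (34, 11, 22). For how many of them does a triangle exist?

6

(10,35,43): 10+35 > 43 → valid
(17,25,39): 17+25 > 39 → valid
(4,16,21): 4+16 ≤ 21 → not valid
(10,24,30): 10+24 > 30 → valid
(21,27,38): 21+27 > 38 → valid
(33,36,66): 33+36 > 66 → valid
(8,31,38): 8+31 > 38 → valid
(11,22,34): 11+22 ≤ 34 → not valid
6 of the 8 triples form a triangle.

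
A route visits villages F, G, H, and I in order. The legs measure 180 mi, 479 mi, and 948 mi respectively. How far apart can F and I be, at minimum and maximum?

The maximum is all hops collinear in one direction: 180 + 479 + 948 = 1607.
The longest hop is 948; the others sum to 659. Folding the others back against it leaves at least 948 − 659 = 289.

289 ≤ FI ≤ 1607 mi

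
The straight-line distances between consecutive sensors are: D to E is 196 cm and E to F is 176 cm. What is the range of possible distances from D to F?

By the triangle inequality, |196 − 176| ≤ DF ≤ 196 + 176.

20 ≤ DF ≤ 372 cm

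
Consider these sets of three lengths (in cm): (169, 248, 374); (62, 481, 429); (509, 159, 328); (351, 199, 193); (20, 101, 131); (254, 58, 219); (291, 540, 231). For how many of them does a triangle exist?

4

(169,248,374): 169+248 > 374 → valid
(62,429,481): 62+429 > 481 → valid
(159,328,509): 159+328 ≤ 509 → not valid
(193,199,351): 193+199 > 351 → valid
(20,101,131): 20+101 ≤ 131 → not valid
(58,219,254): 58+219 > 254 → valid
(231,291,540): 231+291 ≤ 540 → not valid
4 of the 7 triples form a triangle.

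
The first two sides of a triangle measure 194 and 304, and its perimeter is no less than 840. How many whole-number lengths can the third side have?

Triangle inequality: 110 < x < 498. Perimeter ≥ 840 gives x ≥ 840 − 194 − 304 = 342.
So 342 ≤ x < 498; integers 342 through 497: 156 values.

156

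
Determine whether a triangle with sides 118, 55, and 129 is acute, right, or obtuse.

Compare the square of the longest side to the sum of squares of the other two: 55² + 118² = 16949 > 16641 = 129².

acute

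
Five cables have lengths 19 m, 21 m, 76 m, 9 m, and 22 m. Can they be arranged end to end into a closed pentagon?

For a pentagon, each side must be shorter than the sum of the others.
Here the longest side is 76, but the remaining 4 sides sum to only 71.

No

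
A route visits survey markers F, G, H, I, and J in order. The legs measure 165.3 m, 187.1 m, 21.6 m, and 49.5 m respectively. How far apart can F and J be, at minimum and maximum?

The maximum is all hops collinear in one direction: 165.3 + 187.1 + 21.6 + 49.5 = 423.5.
The longest hop is 187.1; the others sum to 236.4. Since 187.1 ≤ 236.4, the path can fold back on itself completely, so the minimum distance is 0.

0 ≤ FJ ≤ 423.5 m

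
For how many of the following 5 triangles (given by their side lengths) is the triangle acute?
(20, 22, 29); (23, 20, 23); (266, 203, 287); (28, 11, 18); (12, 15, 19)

(20,22,29): 20²+22² = 884 > 841 = 29² → acute
(23,20,23): 20²+23² = 929 > 529 = 23² → acute
(266,203,287): 203²+266² = 111965 > 82369 = 287² → acute
(28,11,18): 11²+18² = 445 < 784 = 28² → obtuse
(12,15,19): 12²+15² = 369 > 361 = 19² → acute
4 of the 5 are acute.

4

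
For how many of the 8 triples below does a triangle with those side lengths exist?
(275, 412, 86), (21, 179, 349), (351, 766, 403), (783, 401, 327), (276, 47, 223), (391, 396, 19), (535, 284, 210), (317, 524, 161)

(86,275,412): 86+275 ≤ 412 → not valid
(21,179,349): 21+179 ≤ 349 → not valid
(351,403,766): 351+403 ≤ 766 → not valid
(327,401,783): 327+401 ≤ 783 → not valid
(47,223,276): 47+223 ≤ 276 → not valid
(19,391,396): 19+391 > 396 → valid
(210,284,535): 210+284 ≤ 535 → not valid
(161,317,524): 161+317 ≤ 524 → not valid
1 of the 8 triples forms a triangle.

1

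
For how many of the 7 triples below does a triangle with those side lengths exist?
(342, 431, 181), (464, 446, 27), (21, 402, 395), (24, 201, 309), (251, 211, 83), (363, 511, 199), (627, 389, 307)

6

(181,342,431): 181+342 > 431 → valid
(27,446,464): 27+446 > 464 → valid
(21,395,402): 21+395 > 402 → valid
(24,201,309): 24+201 ≤ 309 → not valid
(83,211,251): 83+211 > 251 → valid
(199,363,511): 199+363 > 511 → valid
(307,389,627): 307+389 > 627 → valid
6 of the 7 triples form a triangle.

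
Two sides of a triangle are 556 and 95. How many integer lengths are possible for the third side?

189

The third side lies in the open interval (461, 651).
Integers from 462 to 650 inclusive: 650 − 462 + 1 = 189.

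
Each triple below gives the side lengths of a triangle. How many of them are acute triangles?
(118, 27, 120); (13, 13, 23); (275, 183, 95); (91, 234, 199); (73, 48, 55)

1

(118,27,120): 27²+118² = 14653 > 14400 = 120² → acute
(13,13,23): 13²+13² = 338 < 529 = 23² → obtuse
(275,183,95): 95²+183² = 42514 < 75625 = 275² → obtuse
(91,234,199): 91²+199² = 47882 < 54756 = 234² → obtuse
(73,48,55): 48²+55² = 5329 = 73² → right
1 of the 5 is acute.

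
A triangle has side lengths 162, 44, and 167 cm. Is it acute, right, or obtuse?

Compare the square of the longest side to the sum of squares of the other two: 44² + 162² = 28180 > 27889 = 167².

acute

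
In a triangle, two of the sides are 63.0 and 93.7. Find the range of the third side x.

By the triangle inequality, x must be less than 63.0 + 93.7 = 156.7 and greater than |63.0 − 93.7| = 30.7.

30.7 < x < 156.7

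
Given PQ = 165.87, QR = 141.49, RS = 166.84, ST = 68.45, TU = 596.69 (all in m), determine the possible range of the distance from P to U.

54.04 ≤ PU ≤ 1139.34 m

The maximum is all hops collinear in one direction: 165.87 + 141.49 + 166.84 + 68.45 + 596.69 = 1139.34.
The longest hop is 596.69; the others sum to 542.65. Folding the others back against it leaves at least 596.69 − 542.65 = 54.04.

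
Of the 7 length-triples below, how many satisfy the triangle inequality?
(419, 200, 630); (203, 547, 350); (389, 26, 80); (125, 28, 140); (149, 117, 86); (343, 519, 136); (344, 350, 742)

(200,419,630): 200+419 ≤ 630 → not valid
(203,350,547): 203+350 > 547 → valid
(26,80,389): 26+80 ≤ 389 → not valid
(28,125,140): 28+125 > 140 → valid
(86,117,149): 86+117 > 149 → valid
(136,343,519): 136+343 ≤ 519 → not valid
(344,350,742): 344+350 ≤ 742 → not valid
3 of the 7 triples form a triangle.

3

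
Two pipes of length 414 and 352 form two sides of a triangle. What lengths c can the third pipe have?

62 < c < 766

By the triangle inequality, c must be less than 414 + 352 = 766 and greater than |414 − 352| = 62.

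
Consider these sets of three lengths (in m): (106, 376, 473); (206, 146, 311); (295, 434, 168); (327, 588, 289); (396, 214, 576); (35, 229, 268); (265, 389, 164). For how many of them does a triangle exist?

6

(106,376,473): 106+376 > 473 → valid
(146,206,311): 146+206 > 311 → valid
(168,295,434): 168+295 > 434 → valid
(289,327,588): 289+327 > 588 → valid
(214,396,576): 214+396 > 576 → valid
(35,229,268): 35+229 ≤ 268 → not valid
(164,265,389): 164+265 > 389 → valid
6 of the 7 triples form a triangle.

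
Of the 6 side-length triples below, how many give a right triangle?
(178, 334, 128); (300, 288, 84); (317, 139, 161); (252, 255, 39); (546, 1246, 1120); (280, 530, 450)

(178,334,128): 128+178 ≤ 334, not a triangle
(300,288,84): 84²+288² = 90000 = 300² → right
(317,139,161): 139+161 ≤ 317, not a triangle
(252,255,39): 39²+252² = 65025 = 255² → right
(546,1246,1120): 546²+1120² = 1552516 = 1246² → right
(280,530,450): 280²+450² = 280900 = 530² → right
4 of the 6 are right.

4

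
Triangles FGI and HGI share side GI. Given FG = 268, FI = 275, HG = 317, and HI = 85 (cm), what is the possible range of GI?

232 < GI < 402

From triangle FGI: |268 − 275| < GI < 268 + 275, i.e. 7 < GI < 543.
From triangle HGI: 232 < GI < 402.
Both must hold, so GI lies in the intersection.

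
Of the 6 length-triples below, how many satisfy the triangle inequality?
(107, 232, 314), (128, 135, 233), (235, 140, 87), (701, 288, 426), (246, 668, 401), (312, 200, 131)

4

(107,232,314): 107+232 > 314 → valid
(128,135,233): 128+135 > 233 → valid
(87,140,235): 87+140 ≤ 235 → not valid
(288,426,701): 288+426 > 701 → valid
(246,401,668): 246+401 ≤ 668 → not valid
(131,200,312): 131+200 > 312 → valid
4 of the 6 triples form a triangle.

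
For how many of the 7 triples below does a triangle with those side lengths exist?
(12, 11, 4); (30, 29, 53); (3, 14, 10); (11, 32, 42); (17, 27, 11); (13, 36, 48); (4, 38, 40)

6

(4,11,12): 4+11 > 12 → valid
(29,30,53): 29+30 > 53 → valid
(3,10,14): 3+10 ≤ 14 → not valid
(11,32,42): 11+32 > 42 → valid
(11,17,27): 11+17 > 27 → valid
(13,36,48): 13+36 > 48 → valid
(4,38,40): 4+38 > 40 → valid
6 of the 7 triples form a triangle.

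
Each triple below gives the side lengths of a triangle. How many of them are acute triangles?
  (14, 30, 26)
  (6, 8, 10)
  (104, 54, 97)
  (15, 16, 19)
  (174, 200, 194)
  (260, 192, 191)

(14,30,26): 14²+26² = 872 < 900 = 30² → obtuse
(6,8,10): 6²+8² = 100 = 10² → right
(104,54,97): 54²+97² = 12325 > 10816 = 104² → acute
(15,16,19): 15²+16² = 481 > 361 = 19² → acute
(174,200,194): 174²+194² = 67912 > 40000 = 200² → acute
(260,192,191): 191²+192² = 73345 > 67600 = 260² → acute
4 of the 6 are acute.

4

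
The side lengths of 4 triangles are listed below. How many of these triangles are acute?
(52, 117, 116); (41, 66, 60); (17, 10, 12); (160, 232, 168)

(52,117,116): 52²+116² = 16160 > 13689 = 117² → acute
(41,66,60): 41²+60² = 5281 > 4356 = 66² → acute
(17,10,12): 10²+12² = 244 < 289 = 17² → obtuse
(160,232,168): 160²+168² = 53824 = 232² → right
2 of the 4 are acute.

2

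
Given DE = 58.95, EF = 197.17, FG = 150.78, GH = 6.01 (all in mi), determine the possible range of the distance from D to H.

The maximum is all hops collinear in one direction: 58.95 + 197.17 + 150.78 + 6.01 = 412.91.
The longest hop is 197.17; the others sum to 215.74. Since 197.17 ≤ 215.74, the path can fold back on itself completely, so the minimum distance is 0.

0 ≤ DH ≤ 412.91 mi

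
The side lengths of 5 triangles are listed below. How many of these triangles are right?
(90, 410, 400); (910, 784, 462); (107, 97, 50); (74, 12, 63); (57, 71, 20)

2

(90,410,400): 90²+400² = 168100 = 410² → right
(910,784,462): 462²+784² = 828100 = 910² → right
(107,97,50): 50²+97² = 11909 > 11449 = 107² → acute
(74,12,63): 12²+63² = 4113 < 5476 = 74² → obtuse
(57,71,20): 20²+57² = 3649 < 5041 = 71² → obtuse
2 of the 5 are right.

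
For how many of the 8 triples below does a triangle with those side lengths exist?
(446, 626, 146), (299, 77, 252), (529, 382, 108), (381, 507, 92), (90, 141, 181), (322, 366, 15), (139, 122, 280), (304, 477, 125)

2

(146,446,626): 146+446 ≤ 626 → not valid
(77,252,299): 77+252 > 299 → valid
(108,382,529): 108+382 ≤ 529 → not valid
(92,381,507): 92+381 ≤ 507 → not valid
(90,141,181): 90+141 > 181 → valid
(15,322,366): 15+322 ≤ 366 → not valid
(122,139,280): 122+139 ≤ 280 → not valid
(125,304,477): 125+304 ≤ 477 → not valid
2 of the 8 triples form a triangle.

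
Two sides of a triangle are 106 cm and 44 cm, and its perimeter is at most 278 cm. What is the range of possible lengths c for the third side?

62 < c ≤ 128

Triangle inequality alone gives 62 < c < 150.
The perimeter condition gives c ≤ 278 − 106 − 44 = 128.
Intersecting the two: 62 < c ≤ 128.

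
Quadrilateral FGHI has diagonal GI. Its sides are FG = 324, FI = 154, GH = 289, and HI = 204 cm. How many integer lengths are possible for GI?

From triangle FGI: 170 < GI < 478.
From triangle HGI: 85 < GI < 493.
Intersection: 170 < GI < 478, so integers 171 through 477: 307 values.

307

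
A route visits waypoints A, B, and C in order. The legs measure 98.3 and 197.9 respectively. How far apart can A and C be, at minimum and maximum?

By the triangle inequality, |98.3 − 197.9| ≤ AC ≤ 98.3 + 197.9.

99.6 ≤ AC ≤ 296.2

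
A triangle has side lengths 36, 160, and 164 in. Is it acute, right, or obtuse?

Compare the square of the longest side to the sum of squares of the other two: 36² + 160² = 26896 = 164².

right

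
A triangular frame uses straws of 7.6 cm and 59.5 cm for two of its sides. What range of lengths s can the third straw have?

51.9 < s < 67.1

By the triangle inequality, s must be less than 7.6 + 59.5 = 67.1 and greater than |7.6 − 59.5| = 51.9.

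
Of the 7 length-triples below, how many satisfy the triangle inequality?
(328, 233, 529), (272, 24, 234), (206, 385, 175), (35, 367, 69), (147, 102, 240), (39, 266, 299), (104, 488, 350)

(233,328,529): 233+328 > 529 → valid
(24,234,272): 24+234 ≤ 272 → not valid
(175,206,385): 175+206 ≤ 385 → not valid
(35,69,367): 35+69 ≤ 367 → not valid
(102,147,240): 102+147 > 240 → valid
(39,266,299): 39+266 > 299 → valid
(104,350,488): 104+350 ≤ 488 → not valid
3 of the 7 triples form a triangle.

3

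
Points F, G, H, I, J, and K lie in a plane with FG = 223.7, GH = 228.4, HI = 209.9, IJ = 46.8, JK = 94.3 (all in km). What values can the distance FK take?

0 ≤ FK ≤ 803.1 km

The maximum is all hops collinear in one direction: 223.7 + 228.4 + 209.9 + 46.8 + 94.3 = 803.1.
The longest hop is 228.4; the others sum to 574.7. Since 228.4 ≤ 574.7, the path can fold back on itself completely, so the minimum distance is 0.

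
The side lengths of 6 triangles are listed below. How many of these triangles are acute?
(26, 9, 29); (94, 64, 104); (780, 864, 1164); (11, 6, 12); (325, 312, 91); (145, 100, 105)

(26,9,29): 9²+26² = 757 < 841 = 29² → obtuse
(94,64,104): 64²+94² = 12932 > 10816 = 104² → acute
(780,864,1164): 780²+864² = 1354896 = 1164² → right
(11,6,12): 6²+11² = 157 > 144 = 12² → acute
(325,312,91): 91²+312² = 105625 = 325² → right
(145,100,105): 100²+105² = 21025 = 145² → right
2 of the 6 are acute.

2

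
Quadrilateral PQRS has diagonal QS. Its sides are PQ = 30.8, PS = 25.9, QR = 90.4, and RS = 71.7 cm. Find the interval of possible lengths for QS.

From triangle PQS: |30.8 − 25.9| < QS < 30.8 + 25.9, i.e. 4.9 < QS < 56.7.
From triangle RQS: 18.7 < QS < 162.1.
Both must hold, so QS lies in the intersection.

18.7 < QS < 56.7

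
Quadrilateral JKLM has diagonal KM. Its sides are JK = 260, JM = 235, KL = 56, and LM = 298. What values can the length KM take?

242 < KM < 354

From triangle JKM: |260 − 235| < KM < 260 + 235, i.e. 25 < KM < 495.
From triangle LKM: 242 < KM < 354.
Both must hold, so KM lies in the intersection.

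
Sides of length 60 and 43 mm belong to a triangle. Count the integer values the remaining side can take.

The third side lies in the open interval (17, 103).
Integers from 18 to 102 inclusive: 102 − 18 + 1 = 85.

85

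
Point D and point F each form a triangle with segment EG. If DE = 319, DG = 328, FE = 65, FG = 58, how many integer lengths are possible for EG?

113

From triangle DEG: 9 < EG < 647.
From triangle FEG: 7 < EG < 123.
Intersection: 9 < EG < 123, so integers 10 through 122: 113 values.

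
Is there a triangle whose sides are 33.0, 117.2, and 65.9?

No

The longest side is 117.2, but the other two sum to only 98.9.
98.9 < 117.2, so the triangle inequality fails.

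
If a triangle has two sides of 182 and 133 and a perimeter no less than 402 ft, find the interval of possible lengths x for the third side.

Triangle inequality alone gives 49 < x < 315.
The perimeter condition gives x ≥ 402 − 182 − 133 = 87.
Intersecting the two: 87 ≤ x < 315.

87 ≤ x < 315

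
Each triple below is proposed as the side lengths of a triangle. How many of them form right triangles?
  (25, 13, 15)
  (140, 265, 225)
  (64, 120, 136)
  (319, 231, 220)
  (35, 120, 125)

(25,13,15): 13²+15² = 394 < 625 = 25² → obtuse
(140,265,225): 140²+225² = 70225 = 265² → right
(64,120,136): 64²+120² = 18496 = 136² → right
(319,231,220): 220²+231² = 101761 = 319² → right
(35,120,125): 35²+120² = 15625 = 125² → right
4 of the 5 are right.

4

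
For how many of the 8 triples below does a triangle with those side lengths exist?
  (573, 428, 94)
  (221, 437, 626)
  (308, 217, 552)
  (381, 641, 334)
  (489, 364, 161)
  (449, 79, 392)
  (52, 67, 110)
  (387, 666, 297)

(94,428,573): 94+428 ≤ 573 → not valid
(221,437,626): 221+437 > 626 → valid
(217,308,552): 217+308 ≤ 552 → not valid
(334,381,641): 334+381 > 641 → valid
(161,364,489): 161+364 > 489 → valid
(79,392,449): 79+392 > 449 → valid
(52,67,110): 52+67 > 110 → valid
(297,387,666): 297+387 > 666 → valid
6 of the 8 triples form a triangle.

6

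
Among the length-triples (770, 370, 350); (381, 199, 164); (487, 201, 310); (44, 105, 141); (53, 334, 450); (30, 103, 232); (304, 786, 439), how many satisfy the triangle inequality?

2

(350,370,770): 350+370 ≤ 770 → not valid
(164,199,381): 164+199 ≤ 381 → not valid
(201,310,487): 201+310 > 487 → valid
(44,105,141): 44+105 > 141 → valid
(53,334,450): 53+334 ≤ 450 → not valid
(30,103,232): 30+103 ≤ 232 → not valid
(304,439,786): 304+439 ≤ 786 → not valid
2 of the 7 triples form a triangle.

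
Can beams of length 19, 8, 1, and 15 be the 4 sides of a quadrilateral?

A quadrilateral exists iff every side is shorter than the sum of the others — equivalently, the longest side is less than the sum of the rest.
Longest side 19 < 24 (sum of the remaining 3), so yes.

Yes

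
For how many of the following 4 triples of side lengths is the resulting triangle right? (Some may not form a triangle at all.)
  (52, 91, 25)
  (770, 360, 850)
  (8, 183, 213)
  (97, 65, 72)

(52,91,25): 25+52 ≤ 91, not a triangle
(770,360,850): 360²+770² = 722500 = 850² → right
(8,183,213): 8+183 ≤ 213, not a triangle
(97,65,72): 65²+72² = 9409 = 97² → right
2 of the 4 are right.

2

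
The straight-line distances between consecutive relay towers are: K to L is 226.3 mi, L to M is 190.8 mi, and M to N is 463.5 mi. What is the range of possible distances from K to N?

46.4 ≤ KN ≤ 880.6 mi

The maximum is all hops collinear in one direction: 226.3 + 190.8 + 463.5 = 880.6.
The longest hop is 463.5; the others sum to 417.1. Folding the others back against it leaves at least 463.5 − 417.1 = 46.4.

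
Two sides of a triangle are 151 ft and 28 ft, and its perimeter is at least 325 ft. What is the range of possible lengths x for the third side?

146 ≤ x < 179 ft

Triangle inequality alone gives 123 < x < 179.
The perimeter condition gives x ≥ 325 − 151 − 28 = 146.
Intersecting the two: 146 ≤ x < 179.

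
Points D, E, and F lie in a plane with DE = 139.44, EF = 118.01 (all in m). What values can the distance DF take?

By the triangle inequality, |139.44 − 118.01| ≤ DF ≤ 139.44 + 118.01.

21.43 ≤ DF ≤ 257.45 m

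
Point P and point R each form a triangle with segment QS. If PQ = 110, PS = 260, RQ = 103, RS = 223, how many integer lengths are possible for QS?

175

From triangle PQS: 150 < QS < 370.
From triangle RQS: 120 < QS < 326.
Intersection: 150 < QS < 326, so integers 151 through 325: 175 values.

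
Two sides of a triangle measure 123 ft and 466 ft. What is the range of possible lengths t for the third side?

By the triangle inequality, t must be less than 123 + 466 = 589 and greater than |123 − 466| = 343.

343 < t < 589 (ft)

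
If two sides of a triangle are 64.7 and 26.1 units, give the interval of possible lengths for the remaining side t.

38.6 < t < 90.8

By the triangle inequality, t must be less than 64.7 + 26.1 = 90.8 and greater than |64.7 − 26.1| = 38.6.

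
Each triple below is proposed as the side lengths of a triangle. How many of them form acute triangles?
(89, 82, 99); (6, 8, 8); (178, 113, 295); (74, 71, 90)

3

(89,82,99): 82²+89² = 14645 > 9801 = 99² → acute
(6,8,8): 6²+8² = 100 > 64 = 8² → acute
(178,113,295): 113+178 ≤ 295, not a triangle
(74,71,90): 71²+74² = 10517 > 8100 = 90² → acute
3 of the 4 are acute.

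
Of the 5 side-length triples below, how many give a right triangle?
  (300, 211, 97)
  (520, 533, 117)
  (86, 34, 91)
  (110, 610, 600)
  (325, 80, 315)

3

(300,211,97): 97²+211² = 53930 < 90000 = 300² → obtuse
(520,533,117): 117²+520² = 284089 = 533² → right
(86,34,91): 34²+86² = 8552 > 8281 = 91² → acute
(110,610,600): 110²+600² = 372100 = 610² → right
(325,80,315): 80²+315² = 105625 = 325² → right
3 of the 5 are right.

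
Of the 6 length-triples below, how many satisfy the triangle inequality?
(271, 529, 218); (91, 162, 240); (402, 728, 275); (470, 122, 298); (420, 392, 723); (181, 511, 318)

(218,271,529): 218+271 ≤ 529 → not valid
(91,162,240): 91+162 > 240 → valid
(275,402,728): 275+402 ≤ 728 → not valid
(122,298,470): 122+298 ≤ 470 → not valid
(392,420,723): 392+420 > 723 → valid
(181,318,511): 181+318 ≤ 511 → not valid
2 of the 6 triples form a triangle.

2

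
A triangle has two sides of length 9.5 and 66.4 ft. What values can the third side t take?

By the triangle inequality, t must be less than 9.5 + 66.4 = 75.9 and greater than |9.5 − 66.4| = 56.9.

56.9 < t < 75.9 (ft)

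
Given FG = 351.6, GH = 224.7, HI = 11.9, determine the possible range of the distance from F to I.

The maximum is all hops collinear in one direction: 351.6 + 224.7 + 11.9 = 588.2.
The longest hop is 351.6; the others sum to 236.6. Folding the others back against it leaves at least 351.6 − 236.6 = 115.0.

115.0 ≤ FI ≤ 588.2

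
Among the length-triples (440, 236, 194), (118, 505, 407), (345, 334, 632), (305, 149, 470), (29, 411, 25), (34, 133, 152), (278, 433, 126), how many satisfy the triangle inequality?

3

(194,236,440): 194+236 ≤ 440 → not valid
(118,407,505): 118+407 > 505 → valid
(334,345,632): 334+345 > 632 → valid
(149,305,470): 149+305 ≤ 470 → not valid
(25,29,411): 25+29 ≤ 411 → not valid
(34,133,152): 34+133 > 152 → valid
(126,278,433): 126+278 ≤ 433 → not valid
3 of the 7 triples form a triangle.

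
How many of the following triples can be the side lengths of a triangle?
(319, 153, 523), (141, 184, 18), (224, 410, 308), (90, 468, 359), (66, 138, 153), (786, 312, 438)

(153,319,523): 153+319 ≤ 523 → not valid
(18,141,184): 18+141 ≤ 184 → not valid
(224,308,410): 224+308 > 410 → valid
(90,359,468): 90+359 ≤ 468 → not valid
(66,138,153): 66+138 > 153 → valid
(312,438,786): 312+438 ≤ 786 → not valid
2 of the 6 triples form a triangle.

2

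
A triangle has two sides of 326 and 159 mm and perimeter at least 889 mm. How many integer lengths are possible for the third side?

Triangle inequality: 167 < x < 485. Perimeter ≥ 889 gives x ≥ 889 − 326 − 159 = 404.
So 404 ≤ x < 485; integers 404 through 484: 81 values.

81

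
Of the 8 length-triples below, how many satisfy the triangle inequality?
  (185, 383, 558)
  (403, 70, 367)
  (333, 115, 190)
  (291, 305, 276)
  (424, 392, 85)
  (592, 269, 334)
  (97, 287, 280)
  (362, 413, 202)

7

(185,383,558): 185+383 > 558 → valid
(70,367,403): 70+367 > 403 → valid
(115,190,333): 115+190 ≤ 333 → not valid
(276,291,305): 276+291 > 305 → valid
(85,392,424): 85+392 > 424 → valid
(269,334,592): 269+334 > 592 → valid
(97,280,287): 97+280 > 287 → valid
(202,362,413): 202+362 > 413 → valid
7 of the 8 triples form a triangle.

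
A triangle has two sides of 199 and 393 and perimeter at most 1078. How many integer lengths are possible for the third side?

Triangle inequality: 194 < x < 592. Perimeter ≤ 1078 gives x ≤ 1078 − 199 − 393 = 486.
So 194 < x ≤ 486; integers 195 through 486: 292 values.

292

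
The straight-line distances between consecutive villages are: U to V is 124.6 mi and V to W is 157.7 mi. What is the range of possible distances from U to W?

By the triangle inequality, |124.6 − 157.7| ≤ UW ≤ 124.6 + 157.7.

33.1 ≤ UW ≤ 282.3 mi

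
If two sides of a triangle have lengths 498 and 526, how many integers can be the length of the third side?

995

The third side lies in the open interval (28, 1024).
Integers from 29 to 1023 inclusive: 1023 − 29 + 1 = 995.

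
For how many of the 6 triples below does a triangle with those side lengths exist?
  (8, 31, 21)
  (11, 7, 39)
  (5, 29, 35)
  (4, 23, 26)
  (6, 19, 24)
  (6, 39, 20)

(8,21,31): 8+21 ≤ 31 → not valid
(7,11,39): 7+11 ≤ 39 → not valid
(5,29,35): 5+29 ≤ 35 → not valid
(4,23,26): 4+23 > 26 → valid
(6,19,24): 6+19 > 24 → valid
(6,20,39): 6+20 ≤ 39 → not valid
2 of the 6 triples form a triangle.

2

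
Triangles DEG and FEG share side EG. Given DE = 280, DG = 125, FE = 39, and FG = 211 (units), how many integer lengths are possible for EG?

From triangle DEG: 155 < EG < 405.
From triangle FEG: 172 < EG < 250.
Intersection: 172 < EG < 250, so integers 173 through 249: 77 values.

77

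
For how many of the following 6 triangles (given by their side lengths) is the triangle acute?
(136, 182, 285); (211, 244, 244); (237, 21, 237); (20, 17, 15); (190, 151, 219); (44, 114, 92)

(136,182,285): 136²+182² = 51620 < 81225 = 285² → obtuse
(211,244,244): 211²+244² = 104057 > 59536 = 244² → acute
(237,21,237): 21²+237² = 56610 > 56169 = 237² → acute
(20,17,15): 15²+17² = 514 > 400 = 20² → acute
(190,151,219): 151²+190² = 58901 > 47961 = 219² → acute
(44,114,92): 44²+92² = 10400 < 12996 = 114² → obtuse
4 of the 6 are acute.

4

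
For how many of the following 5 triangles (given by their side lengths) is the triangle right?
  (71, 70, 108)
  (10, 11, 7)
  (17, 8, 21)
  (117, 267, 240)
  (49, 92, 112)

1

(71,70,108): 70²+71² = 9941 < 11664 = 108² → obtuse
(10,11,7): 7²+10² = 149 > 121 = 11² → acute
(17,8,21): 8²+17² = 353 < 441 = 21² → obtuse
(117,267,240): 117²+240² = 71289 = 267² → right
(49,92,112): 49²+92² = 10865 < 12544 = 112² → obtuse
1 of the 5 is right.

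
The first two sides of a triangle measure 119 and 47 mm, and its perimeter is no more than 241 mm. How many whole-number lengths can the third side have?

3

Triangle inequality: 72 < x < 166. Perimeter ≤ 241 gives x ≤ 241 − 119 − 47 = 75.
So 72 < x ≤ 75; integers 73 through 75: 3 values.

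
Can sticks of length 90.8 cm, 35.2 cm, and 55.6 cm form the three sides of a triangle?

No

The two shorter sides sum to 90.8, exactly equal to the longest side 90.8.
That gives only a degenerate (flat) triangle — the inequality must be strict.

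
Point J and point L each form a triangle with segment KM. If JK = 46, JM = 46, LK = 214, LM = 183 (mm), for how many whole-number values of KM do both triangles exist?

From triangle JKM: 0 < KM < 92.
From triangle LKM: 31 < KM < 397.
Intersection: 31 < KM < 92, so integers 32 through 91: 60 values.

60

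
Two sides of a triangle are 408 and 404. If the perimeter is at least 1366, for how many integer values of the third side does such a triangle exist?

Triangle inequality: 4 < x < 812. Perimeter ≥ 1366 gives x ≥ 1366 − 408 − 404 = 554.
So 554 ≤ x < 812; integers 554 through 811: 258 values.

258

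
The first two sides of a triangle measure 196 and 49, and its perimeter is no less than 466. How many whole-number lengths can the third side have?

Triangle inequality: 147 < x < 245. Perimeter ≥ 466 gives x ≥ 466 − 196 − 49 = 221.
So 221 ≤ x < 245; integers 221 through 244: 24 values.

24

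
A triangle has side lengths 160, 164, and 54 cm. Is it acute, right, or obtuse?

acute

Compare the square of the longest side to the sum of squares of the other two: 54² + 160² = 28516 > 26896 = 164².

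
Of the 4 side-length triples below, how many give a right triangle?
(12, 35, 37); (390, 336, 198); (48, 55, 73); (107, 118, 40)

(12,35,37): 12²+35² = 1369 = 37² → right
(390,336,198): 198²+336² = 152100 = 390² → right
(48,55,73): 48²+55² = 5329 = 73² → right
(107,118,40): 40²+107² = 13049 < 13924 = 118² → obtuse
3 of the 4 are right.

3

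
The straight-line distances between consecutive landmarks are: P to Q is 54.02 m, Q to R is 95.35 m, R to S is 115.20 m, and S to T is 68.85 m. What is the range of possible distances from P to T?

The maximum is all hops collinear in one direction: 54.02 + 95.35 + 115.20 + 68.85 = 333.42.
The longest hop is 115.20; the others sum to 218.22. Since 115.20 ≤ 218.22, the path can fold back on itself completely, so the minimum distance is 0.

0 ≤ PT ≤ 333.42 m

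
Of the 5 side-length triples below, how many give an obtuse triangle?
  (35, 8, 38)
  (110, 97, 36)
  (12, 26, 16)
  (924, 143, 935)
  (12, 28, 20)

4

(35,8,38): 8²+35² = 1289 < 1444 = 38² → obtuse
(110,97,36): 36²+97² = 10705 < 12100 = 110² → obtuse
(12,26,16): 12²+16² = 400 < 676 = 26² → obtuse
(924,143,935): 143²+924² = 874225 = 935² → right
(12,28,20): 12²+20² = 544 < 784 = 28² → obtuse
4 of the 5 are obtuse.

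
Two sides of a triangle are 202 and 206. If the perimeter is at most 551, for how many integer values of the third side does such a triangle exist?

139

Triangle inequality: 4 < x < 408. Perimeter ≤ 551 gives x ≤ 551 − 202 − 206 = 143.
So 4 < x ≤ 143; integers 5 through 143: 139 values.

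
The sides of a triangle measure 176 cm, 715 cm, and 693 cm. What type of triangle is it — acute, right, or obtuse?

right

Compare the square of the longest side to the sum of squares of the other two: 176² + 693² = 511225 = 715².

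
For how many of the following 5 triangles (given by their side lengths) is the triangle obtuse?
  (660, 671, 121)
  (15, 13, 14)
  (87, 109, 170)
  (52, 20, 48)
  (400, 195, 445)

1

(660,671,121): 121²+660² = 450241 = 671² → right
(15,13,14): 13²+14² = 365 > 225 = 15² → acute
(87,109,170): 87²+109² = 19450 < 28900 = 170² → obtuse
(52,20,48): 20²+48² = 2704 = 52² → right
(400,195,445): 195²+400² = 198025 = 445² → right
1 of the 5 is obtuse.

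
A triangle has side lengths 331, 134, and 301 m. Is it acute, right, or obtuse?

obtuse

Compare the square of the longest side to the sum of squares of the other two: 134² + 301² = 108557 < 109561 = 331².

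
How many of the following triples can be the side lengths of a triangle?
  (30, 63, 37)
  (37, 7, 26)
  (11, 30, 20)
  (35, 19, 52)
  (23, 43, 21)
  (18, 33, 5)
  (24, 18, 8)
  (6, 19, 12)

(30,37,63): 30+37 > 63 → valid
(7,26,37): 7+26 ≤ 37 → not valid
(11,20,30): 11+20 > 30 → valid
(19,35,52): 19+35 > 52 → valid
(21,23,43): 21+23 > 43 → valid
(5,18,33): 5+18 ≤ 33 → not valid
(8,18,24): 8+18 > 24 → valid
(6,12,19): 6+12 ≤ 19 → not valid
5 of the 8 triples form a triangle.

5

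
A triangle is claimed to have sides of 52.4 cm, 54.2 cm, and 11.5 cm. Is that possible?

Yes

The longest side is 54.2, and the other two sum to 63.9.
Since 63.9 > 54.2, the triangle inequality holds.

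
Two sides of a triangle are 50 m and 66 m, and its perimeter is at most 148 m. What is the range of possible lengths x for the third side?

16 < x ≤ 32 m

Triangle inequality alone gives 16 < x < 116.
The perimeter condition gives x ≤ 148 − 50 − 66 = 32.
Intersecting the two: 16 < x ≤ 32.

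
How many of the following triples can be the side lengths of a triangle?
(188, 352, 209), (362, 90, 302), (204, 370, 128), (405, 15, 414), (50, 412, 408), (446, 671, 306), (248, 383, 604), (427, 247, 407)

(188,209,352): 188+209 > 352 → valid
(90,302,362): 90+302 > 362 → valid
(128,204,370): 128+204 ≤ 370 → not valid
(15,405,414): 15+405 > 414 → valid
(50,408,412): 50+408 > 412 → valid
(306,446,671): 306+446 > 671 → valid
(248,383,604): 248+383 > 604 → valid
(247,407,427): 247+407 > 427 → valid
7 of the 8 triples form a triangle.

7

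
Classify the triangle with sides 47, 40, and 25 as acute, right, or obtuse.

Compare the square of the longest side to the sum of squares of the other two: 25² + 40² = 2225 > 2209 = 47².

acute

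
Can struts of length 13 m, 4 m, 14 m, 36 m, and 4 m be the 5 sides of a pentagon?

For a pentagon, each side must be shorter than the sum of the others.
Here the longest side is 36, but the remaining 4 sides sum to only 35.

No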